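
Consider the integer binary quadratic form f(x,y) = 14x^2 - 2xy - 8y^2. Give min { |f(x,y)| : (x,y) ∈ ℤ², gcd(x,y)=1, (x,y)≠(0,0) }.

descent: ρ → (-8,18,4)  [lands on river]
river: ρ → (4,14,-16)
river: ρ → (-16,18,2)
river: ρ → (2,18,-16)
river: ρ → (-16,14,4)
river: ρ → (4,18,-8)
river: ρ → (-8,14,8)
river: ρ → (8,18,-4)
river: ρ → (-4,14,16)
river: ρ → (16,18,-2)
river: ρ → (-2,18,16)
river: ρ → (16,14,-4)
river: ρ → (-4,18,8)
river: ρ → (8,14,-8)
closes: descent 1, river 14
min |a| on river = 2

2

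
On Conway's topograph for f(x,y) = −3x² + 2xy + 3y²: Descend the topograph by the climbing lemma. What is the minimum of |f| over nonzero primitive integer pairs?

river: ρ → (3,4,-2)
river: ρ → (-2,4,3)
river: ρ → (3,2,-3)
river: ρ → (-3,4,2)
river: ρ → (2,4,-3)
river: ρ → (-3,2,3)
closes: descent 0, river 6
min |a| on river = 2

2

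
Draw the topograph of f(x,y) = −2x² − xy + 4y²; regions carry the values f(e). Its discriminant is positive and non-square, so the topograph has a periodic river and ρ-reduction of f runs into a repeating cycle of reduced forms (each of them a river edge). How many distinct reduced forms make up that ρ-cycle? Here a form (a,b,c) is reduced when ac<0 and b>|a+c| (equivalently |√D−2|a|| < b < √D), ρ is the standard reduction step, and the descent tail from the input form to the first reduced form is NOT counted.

D = 33, ⌊√D⌋ = 5
descent: ρ → (4,1,-2)
descent: ρ → (-2,3,3)  [lands on river]
river: ρ → (3,3,-2)
river: ρ → (-2,5,1)
river: ρ → (1,5,-2)
ρ-cycle length = 4 (tail of 2 descent steps not counted)

4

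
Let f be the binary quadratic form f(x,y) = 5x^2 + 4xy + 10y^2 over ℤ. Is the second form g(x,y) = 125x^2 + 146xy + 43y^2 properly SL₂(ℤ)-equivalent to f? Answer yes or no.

D₁ = -184, D₂ = -184
f: reduced (well bottom): (5,4,10) with a≤c, −a<b≤a
g: translate: b→-104 (≡146 mod 250), so (125,146,43)→(125,-104,22)
g: flip: (125,-104,22)→(22,104,125)
g: translate: b→16 (≡104 mod 44), so (22,104,125)→(22,16,5)
g: flip: (22,16,5)→(5,-16,22)
g: translate: b→4 (≡-16 mod 10), so (5,-16,22)→(5,4,10)
g: reduced (well bottom): (5,4,10) with a≤c, −a<b≤a
reduced forms (5, 4, 10) vs (5, 4, 10) ⇒ equivalent

yes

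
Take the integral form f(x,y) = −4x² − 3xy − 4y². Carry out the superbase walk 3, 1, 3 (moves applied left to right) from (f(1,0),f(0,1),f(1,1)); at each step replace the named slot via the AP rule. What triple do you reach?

start (-4,-4,-11) = (f(1,0),f(0,1),f(1,1))
replace slot 3: 2·((-4)+(-4)) − (-11) = -5 → (-4,-4,-5)
replace slot 1: 2·((-4)+(-5)) − (-4) = -14 → (-14,-4,-5)
replace slot 3: 2·((-14)+(-4)) − (-5) = -31 → (-14,-4,-31)

-14,-4,-31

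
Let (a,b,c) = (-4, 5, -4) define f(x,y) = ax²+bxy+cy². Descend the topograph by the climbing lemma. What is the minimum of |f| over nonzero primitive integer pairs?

translate: b→3 (≡-5 mod 8), so (4,-5,4)→(4,3,3)
flip: (4,3,3)→(3,-3,4)
translate: b→3 (≡-3 mod 6), so (3,-3,4)→(3,3,4)
reduced (well bottom): (3,3,4) with a≤c, −a<b≤a
well minimum |f| = |-3| = 3 (negative-definite)

3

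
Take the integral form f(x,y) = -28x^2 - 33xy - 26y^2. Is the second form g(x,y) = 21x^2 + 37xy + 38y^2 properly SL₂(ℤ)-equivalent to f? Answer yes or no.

D₁ = -1823, D₂ = -1823
f is negative-definite; reduce −f:
−f: translate: b→-23 (≡33 mod 56), so (28,33,26)→(28,-23,21)
−f: flip: (28,-23,21)→(21,23,28)
−f: translate: b→-19 (≡23 mod 42), so (21,23,28)→(21,-19,26)
−f: reduced (well bottom): (21,-19,26) with a≤c, −a<b≤a
flip sign back: reduced form of f is (-21,19,-26)
g: translate: b→-5 (≡37 mod 42), so (21,37,38)→(21,-5,22)
g: reduced (well bottom): (21,-5,22) with a≤c, −a<b≤a
reduced forms (-21, 19, -26) vs (21, -5, 22) ⇒ inequivalent

no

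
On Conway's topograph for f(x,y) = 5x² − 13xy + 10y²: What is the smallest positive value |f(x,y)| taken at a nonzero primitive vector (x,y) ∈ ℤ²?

translate: b→-3 (≡-13 mod 10), so (5,-13,10)→(5,-3,2)
flip: (5,-3,2)→(2,3,5)
translate: b→-1 (≡3 mod 4), so (2,3,5)→(2,-1,4)
reduced (well bottom): (2,-1,4) with a≤c, −a<b≤a
well minimum = a = 2

2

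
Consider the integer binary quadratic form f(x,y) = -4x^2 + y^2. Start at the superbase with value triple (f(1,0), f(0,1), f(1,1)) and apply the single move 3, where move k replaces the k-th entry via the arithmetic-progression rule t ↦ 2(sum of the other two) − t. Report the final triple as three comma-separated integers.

start (-4,1,-3) = (f(1,0),f(0,1),f(1,1))
replace slot 3: 2·((-4)+1) − (-3) = -3 → (-4,1,-3)

-4,1,-3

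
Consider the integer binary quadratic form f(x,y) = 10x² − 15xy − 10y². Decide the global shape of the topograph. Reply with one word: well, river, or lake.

D = b²−4ac = (-15)² − 4·10·(-10) = 625
D = 25² is a perfect square ⇒ form factors over ℤ ⇒ lakes

lake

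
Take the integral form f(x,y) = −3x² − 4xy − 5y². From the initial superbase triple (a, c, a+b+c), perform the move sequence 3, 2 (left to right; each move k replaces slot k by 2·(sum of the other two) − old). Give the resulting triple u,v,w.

start (-3,-5,-12) = (f(1,0),f(0,1),f(1,1))
replace slot 3: 2·((-3)+(-5)) − (-12) = -4 → (-3,-5,-4)
replace slot 2: 2·((-3)+(-4)) − (-5) = -9 → (-3,-9,-4)

-3,-9,-4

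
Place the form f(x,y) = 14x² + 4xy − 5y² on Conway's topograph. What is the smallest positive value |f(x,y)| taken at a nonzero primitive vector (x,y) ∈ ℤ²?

descent: ρ → (-5,16,2)  [lands on river]
river: ρ → (2,16,-5)
river: ρ → (-5,14,5)
river: ρ → (5,16,-2)
river: ρ → (-2,16,5)
river: ρ → (5,14,-5)
closes: descent 1, river 6
min |a| on river = 2

2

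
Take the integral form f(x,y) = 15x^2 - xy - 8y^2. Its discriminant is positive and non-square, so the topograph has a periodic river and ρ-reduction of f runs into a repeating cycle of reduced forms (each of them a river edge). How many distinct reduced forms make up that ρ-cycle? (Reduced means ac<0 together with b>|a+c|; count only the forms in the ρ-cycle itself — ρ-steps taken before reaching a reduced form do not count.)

D = 481, ⌊√D⌋ = 21
descent: ρ → (-8,17,6)  [lands on river]
river: ρ → (6,19,-5)
river: ρ → (-5,21,2)
river: ρ → (2,19,-15)
river: ρ → (-15,11,6)
river: ρ → (6,13,-13)
river: ρ → (-13,13,6)
river: ρ → (6,11,-15)
river: ρ → (-15,19,2)
river: ρ → (2,21,-5)
river: ρ → (-5,19,6)
river: ρ → (6,17,-8)
river: ρ → (-8,15,8)
river: ρ → (8,17,-6)
river: ρ → (-6,19,5)
river: ρ → (5,21,-2)
river: ρ → (-2,19,15)
river: ρ → (15,11,-6)
river: ρ → (-6,13,13)
river: ρ → (13,13,-6)
river: ρ → (-6,11,15)
river: ρ → (15,19,-2)
river: ρ → (-2,21,5)
river: ρ → (5,19,-6)
river: ρ → (-6,17,8)
river: ρ → (8,15,-8)
ρ-cycle length = 26 (tail of 1 descent step not counted)

26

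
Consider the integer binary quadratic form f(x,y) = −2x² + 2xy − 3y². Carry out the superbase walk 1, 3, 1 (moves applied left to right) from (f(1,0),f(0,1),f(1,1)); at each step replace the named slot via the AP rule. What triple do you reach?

start (-2,-3,-3) = (f(1,0),f(0,1),f(1,1))
replace slot 1: 2·((-3)+(-3)) − (-2) = -10 → (-10,-3,-3)
replace slot 3: 2·((-10)+(-3)) − (-3) = -23 → (-10,-3,-23)
replace slot 1: 2·((-3)+(-23)) − (-10) = -42 → (-42,-3,-23)

-42,-3,-23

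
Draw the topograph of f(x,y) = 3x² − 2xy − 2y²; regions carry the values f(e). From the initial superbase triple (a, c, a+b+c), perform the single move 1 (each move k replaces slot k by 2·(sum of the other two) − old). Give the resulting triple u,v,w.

start (3,-2,-1) = (f(1,0),f(0,1),f(1,1))
replace slot 1: 2·((-2)+(-1)) − 3 = -9 → (-9,-2,-1)

-9,-2,-1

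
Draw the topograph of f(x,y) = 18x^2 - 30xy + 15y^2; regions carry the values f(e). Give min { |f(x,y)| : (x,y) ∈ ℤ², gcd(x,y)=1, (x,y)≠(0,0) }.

translate: b→6 (≡-30 mod 36), so (18,-30,15)→(18,6,3)
flip: (18,6,3)→(3,-6,18)
translate: b→0 (≡-6 mod 6), so (3,-6,18)→(3,0,15)
reduced (well bottom): (3,0,15) with a≤c, −a<b≤a
well minimum = a = 3

3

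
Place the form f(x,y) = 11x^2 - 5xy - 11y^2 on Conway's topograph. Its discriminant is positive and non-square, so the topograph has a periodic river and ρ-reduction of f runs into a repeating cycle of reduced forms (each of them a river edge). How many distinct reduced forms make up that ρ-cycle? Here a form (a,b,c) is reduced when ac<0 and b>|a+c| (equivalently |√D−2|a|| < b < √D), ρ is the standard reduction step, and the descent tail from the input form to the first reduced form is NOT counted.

D = 509, ⌊√D⌋ = 22
descent: ρ → (-11,5,11)  [lands on river]
river: ρ → (11,17,-5)
river: ρ → (-5,13,17)
river: ρ → (17,21,-1)
river: ρ → (-1,21,17)
river: ρ → (17,13,-5)
river: ρ → (-5,17,11)
river: ρ → (11,5,-11)
river: ρ → (-11,17,5)
river: ρ → (5,13,-17)
river: ρ → (-17,21,1)
river: ρ → (1,21,-17)
river: ρ → (-17,13,5)
river: ρ → (5,17,-11)
ρ-cycle length = 14 (tail of 1 descent step not counted)

14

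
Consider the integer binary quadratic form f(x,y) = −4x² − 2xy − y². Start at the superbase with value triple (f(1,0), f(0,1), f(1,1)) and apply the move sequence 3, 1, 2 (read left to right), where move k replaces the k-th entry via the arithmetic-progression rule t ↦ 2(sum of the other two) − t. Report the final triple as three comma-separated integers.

start (-4,-1,-7) = (f(1,0),f(0,1),f(1,1))
replace slot 3: 2·((-4)+(-1)) − (-7) = -3 → (-4,-1,-3)
replace slot 1: 2·((-1)+(-3)) − (-4) = -4 → (-4,-1,-3)
replace slot 2: 2·((-4)+(-3)) − (-1) = -13 → (-4,-13,-3)

-4,-13,-3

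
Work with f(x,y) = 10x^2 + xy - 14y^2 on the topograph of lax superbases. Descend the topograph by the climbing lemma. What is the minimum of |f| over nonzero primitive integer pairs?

descent: ρ → (-14,-1,10)
descent: ρ → (10,21,-3)  [lands on river]
river: ρ → (-3,21,10)
river: ρ → (10,19,-5)
river: ρ → (-5,21,6)
river: ρ → (6,15,-14)
river: ρ → (-14,13,7)
river: ρ → (7,15,-12)
river: ρ → (-12,9,10)
river: ρ → (10,11,-11)
river: ρ → (-11,11,10)
river: ρ → (10,9,-12)
river: ρ → (-12,15,7)
river: ρ → (7,13,-14)
river: ρ → (-14,15,6)
river: ρ → (6,21,-5)
river: ρ → (-5,19,10)
closes: descent 2, river 16
min |a| on river = 3

3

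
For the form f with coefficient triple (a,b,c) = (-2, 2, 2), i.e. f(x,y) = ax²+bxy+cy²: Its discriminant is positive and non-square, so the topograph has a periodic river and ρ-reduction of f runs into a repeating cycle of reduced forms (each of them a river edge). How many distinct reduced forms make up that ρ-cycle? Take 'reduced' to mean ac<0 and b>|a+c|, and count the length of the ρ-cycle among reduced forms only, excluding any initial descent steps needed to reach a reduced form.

D = 20, ⌊√D⌋ = 4
river: ρ → (2,2,-2)
river: ρ → (-2,2,2)
ρ-cycle length = 2 (tail of 0 descent steps not counted)

2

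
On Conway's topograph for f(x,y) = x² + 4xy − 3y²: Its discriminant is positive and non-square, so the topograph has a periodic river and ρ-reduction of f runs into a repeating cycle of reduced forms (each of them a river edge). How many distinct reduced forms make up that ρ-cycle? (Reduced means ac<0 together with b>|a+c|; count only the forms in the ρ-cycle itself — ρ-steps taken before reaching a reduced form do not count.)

D = 28, ⌊√D⌋ = 5
river: ρ → (-3,2,2)
river: ρ → (2,2,-3)
river: ρ → (-3,4,1)
river: ρ → (1,4,-3)
ρ-cycle length = 4 (tail of 0 descent steps not counted)

4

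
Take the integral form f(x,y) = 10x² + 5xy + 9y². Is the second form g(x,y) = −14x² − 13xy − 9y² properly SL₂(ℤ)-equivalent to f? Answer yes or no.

D₁ = -335, D₂ = -335
f: flip: (10,5,9)→(9,-5,10)
f: reduced (well bottom): (9,-5,10) with a≤c, −a<b≤a
g is negative-definite; reduce −g:
−g: flip: (14,13,9)→(9,-13,14)
−g: translate: b→5 (≡-13 mod 18), so (9,-13,14)→(9,5,10)
−g: reduced (well bottom): (9,5,10) with a≤c, −a<b≤a
flip sign back: reduced form of g is (-9,-5,-10)
reduced forms (9, -5, 10) vs (-9, -5, -10) ⇒ inequivalent

no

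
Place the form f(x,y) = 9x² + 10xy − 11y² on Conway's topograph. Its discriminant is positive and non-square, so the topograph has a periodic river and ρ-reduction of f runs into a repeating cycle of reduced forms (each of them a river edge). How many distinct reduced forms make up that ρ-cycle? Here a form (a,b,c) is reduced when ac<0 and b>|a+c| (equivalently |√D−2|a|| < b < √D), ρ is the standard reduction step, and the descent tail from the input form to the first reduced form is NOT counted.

D = 496, ⌊√D⌋ = 22
river: ρ → (-11,12,8)
river: ρ → (8,20,-3)
river: ρ → (-3,22,1)
river: ρ → (1,22,-3)
river: ρ → (-3,20,8)
river: ρ → (8,12,-11)
river: ρ → (-11,10,9)
river: ρ → (9,8,-12)
river: ρ → (-12,16,5)
river: ρ → (5,14,-15)
river: ρ → (-15,16,4)
river: ρ → (4,16,-15)
river: ρ → (-15,14,5)
river: ρ → (5,16,-12)
river: ρ → (-12,8,9)
river: ρ → (9,10,-11)
ρ-cycle length = 16 (tail of 0 descent steps not counted)

16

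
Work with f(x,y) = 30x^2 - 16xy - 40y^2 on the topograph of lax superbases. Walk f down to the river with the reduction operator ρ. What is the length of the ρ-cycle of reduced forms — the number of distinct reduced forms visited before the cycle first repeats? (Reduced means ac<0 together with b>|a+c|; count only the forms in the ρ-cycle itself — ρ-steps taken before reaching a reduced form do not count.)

D = 5056, ⌊√D⌋ = 71
descent: ρ → (-40,16,30)  [lands on river]
river: ρ → (30,44,-26)
river: ρ → (-26,60,14)
river: ρ → (14,52,-42)
river: ρ → (-42,32,24)
river: ρ → (24,64,-10)
river: ρ → (-10,56,48)
river: ρ → (48,40,-18)
river: ρ → (-18,68,6)
river: ρ → (6,64,-40)
ρ-cycle length = 10 (tail of 1 descent step not counted)

10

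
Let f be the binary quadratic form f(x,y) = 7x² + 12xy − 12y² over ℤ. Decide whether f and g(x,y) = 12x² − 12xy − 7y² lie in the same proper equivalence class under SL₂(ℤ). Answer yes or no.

D₁ = 480, D₂ = 480
river cycle of f (length 4): (-12, 12, 7), (7, 16, -8), (-8, 16, 7), (7, 12, -12)
river cycle of g (length 4): (-7, 12, 12), (12, 12, -7), (-7, 16, 8), (8, 16, -7)
cycles differ ⇒ inequivalent

no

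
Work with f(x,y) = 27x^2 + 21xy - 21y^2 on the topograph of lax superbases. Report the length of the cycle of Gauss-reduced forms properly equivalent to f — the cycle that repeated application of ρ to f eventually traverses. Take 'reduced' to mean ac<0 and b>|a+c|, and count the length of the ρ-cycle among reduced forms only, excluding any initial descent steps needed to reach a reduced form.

D = 2709, ⌊√D⌋ = 52
river: ρ → (-21,21,27)
river: ρ → (27,33,-15)
river: ρ → (-15,27,33)
river: ρ → (33,39,-9)
river: ρ → (-9,51,3)
river: ρ → (3,51,-9)
river: ρ → (-9,39,33)
river: ρ → (33,27,-15)
river: ρ → (-15,33,27)
river: ρ → (27,21,-21)
ρ-cycle length = 10 (tail of 0 descent steps not counted)

10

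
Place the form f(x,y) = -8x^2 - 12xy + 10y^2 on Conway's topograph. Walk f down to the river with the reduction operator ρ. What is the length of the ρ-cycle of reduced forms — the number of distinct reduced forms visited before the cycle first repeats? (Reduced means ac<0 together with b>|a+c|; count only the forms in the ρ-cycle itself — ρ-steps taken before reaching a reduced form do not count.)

D = 464, ⌊√D⌋ = 21
descent: ρ → (10,12,-8)  [lands on river]
river: ρ → (-8,20,2)
river: ρ → (2,20,-8)
river: ρ → (-8,12,10)
river: ρ → (10,8,-10)
river: ρ → (-10,12,8)
river: ρ → (8,20,-2)
river: ρ → (-2,20,8)
river: ρ → (8,12,-10)
river: ρ → (-10,8,10)
ρ-cycle length = 10 (tail of 1 descent step not counted)

10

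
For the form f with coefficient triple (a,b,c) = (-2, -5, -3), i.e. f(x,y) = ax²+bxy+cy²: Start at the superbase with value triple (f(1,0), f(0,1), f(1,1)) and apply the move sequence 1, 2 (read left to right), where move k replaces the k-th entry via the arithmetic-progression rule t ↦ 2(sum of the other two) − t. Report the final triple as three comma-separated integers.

start (-2,-3,-10) = (f(1,0),f(0,1),f(1,1))
replace slot 1: 2·((-3)+(-10)) − (-2) = -24 → (-24,-3,-10)
replace slot 2: 2·((-24)+(-10)) − (-3) = -65 → (-24,-65,-10)

-24,-65,-10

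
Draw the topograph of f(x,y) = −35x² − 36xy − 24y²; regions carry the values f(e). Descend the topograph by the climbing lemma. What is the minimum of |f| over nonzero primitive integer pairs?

translate: b→-34 (≡36 mod 70), so (35,36,24)→(35,-34,23)
flip: (35,-34,23)→(23,34,35)
translate: b→-12 (≡34 mod 46), so (23,34,35)→(23,-12,24)
reduced (well bottom): (23,-12,24) with a≤c, −a<b≤a
well minimum |f| = |-23| = 23 (negative-definite)

23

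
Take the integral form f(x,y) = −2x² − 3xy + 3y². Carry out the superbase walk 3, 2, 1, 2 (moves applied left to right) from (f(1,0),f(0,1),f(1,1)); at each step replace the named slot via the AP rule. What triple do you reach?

start (-2,3,-2) = (f(1,0),f(0,1),f(1,1))
replace slot 3: 2·((-2)+3) − (-2) = 4 → (-2,3,4)
replace slot 2: 2·((-2)+4) − 3 = 1 → (-2,1,4)
replace slot 1: 2·(1+4) − (-2) = 12 → (12,1,4)
replace slot 2: 2·(12+4) − 1 = 31 → (12,31,4)

12,31,4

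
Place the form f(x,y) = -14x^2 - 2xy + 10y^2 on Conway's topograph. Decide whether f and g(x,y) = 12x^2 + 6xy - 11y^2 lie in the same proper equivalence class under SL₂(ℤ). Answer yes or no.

D₁ = 564, D₂ = 564
river cycle of f (length 4): (10, 22, -2), (-2, 22, 10), (10, 18, -6), (-6, 18, 10)
river cycle of g (length 6): (-11, 16, 7), (7, 12, -15), (-15, 18, 4), (4, 22, -5), (-5, 18, 12), (12, 6, -11)
cycles differ ⇒ inequivalent

no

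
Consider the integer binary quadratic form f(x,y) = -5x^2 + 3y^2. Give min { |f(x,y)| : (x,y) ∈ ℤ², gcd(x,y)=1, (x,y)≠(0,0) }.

descent: ρ → (3,6,-2)  [lands on river]
river: ρ → (-2,6,3)
closes: descent 1, river 2
min |a| on river = 2

2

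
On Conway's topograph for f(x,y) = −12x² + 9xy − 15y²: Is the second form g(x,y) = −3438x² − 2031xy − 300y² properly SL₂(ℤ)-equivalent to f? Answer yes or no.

D₁ = -639, D₂ = -639
f is negative-definite; reduce −f:
−f: reduced (well bottom): (12,-9,15) with a≤c, −a<b≤a
flip sign back: reduced form of f is (-12,9,-15)
g is negative-definite; reduce −g:
−g: flip: (3438,2031,300)→(300,-2031,3438)
−g: translate: b→-231 (≡-2031 mod 600), so (300,-2031,3438)→(300,-231,45)
−g: flip: (300,-231,45)→(45,231,300)
−g: translate: b→-39 (≡231 mod 90), so (45,231,300)→(45,-39,12)
−g: flip: (45,-39,12)→(12,39,45)
−g: translate: b→-9 (≡39 mod 24), so (12,39,45)→(12,-9,15)
−g: reduced (well bottom): (12,-9,15) with a≤c, −a<b≤a
flip sign back: reduced form of g is (-12,9,-15)
reduced forms (-12, 9, -15) vs (-12, 9, -15) ⇒ equivalent

yes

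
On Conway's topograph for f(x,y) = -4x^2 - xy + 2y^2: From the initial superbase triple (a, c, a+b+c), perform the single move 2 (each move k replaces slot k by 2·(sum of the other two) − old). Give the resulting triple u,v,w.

start (-4,2,-3) = (f(1,0),f(0,1),f(1,1))
replace slot 2: 2·((-4)+(-3)) − 2 = -16 → (-4,-16,-3)

-4,-16,-3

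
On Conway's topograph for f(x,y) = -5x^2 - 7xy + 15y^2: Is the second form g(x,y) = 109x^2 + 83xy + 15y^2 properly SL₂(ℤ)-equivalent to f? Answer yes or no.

D₁ = 349, D₂ = 349
river cycle of f (length 18): (-5, 13, 9), (9, 5, -9), (-9, 13, 5), (5, 17, -3), (-3, 13, 15), (15, 17, -1), (-1, 17, 15), (15, 13, -3), (-3, 17, 5), (5, 13, -9), … (8 more)
river cycle of g (length 18): (-5, 13, 9), (9, 5, -9), (-9, 13, 5), (5, 17, -3), (-3, 13, 15), (15, 17, -1), (-1, 17, 15), (15, 13, -3), (-3, 17, 5), (5, 13, -9), … (8 more)
cycles coincide ⇒ equivalent

yes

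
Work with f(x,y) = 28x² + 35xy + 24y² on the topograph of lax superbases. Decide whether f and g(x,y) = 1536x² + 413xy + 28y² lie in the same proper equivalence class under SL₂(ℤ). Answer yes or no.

D₁ = -1463, D₂ = -1463
f: translate: b→-21 (≡35 mod 56), so (28,35,24)→(28,-21,17)
f: flip: (28,-21,17)→(17,21,28)
f: translate: b→-13 (≡21 mod 34), so (17,21,28)→(17,-13,24)
f: reduced (well bottom): (17,-13,24) with a≤c, −a<b≤a
g: flip: (1536,413,28)→(28,-413,1536)
g: translate: b→-21 (≡-413 mod 56), so (28,-413,1536)→(28,-21,17)
g: flip: (28,-21,17)→(17,21,28)
g: translate: b→-13 (≡21 mod 34), so (17,21,28)→(17,-13,24)
g: reduced (well bottom): (17,-13,24) with a≤c, −a<b≤a
reduced forms (17, -13, 24) vs (17, -13, 24) ⇒ equivalent

yes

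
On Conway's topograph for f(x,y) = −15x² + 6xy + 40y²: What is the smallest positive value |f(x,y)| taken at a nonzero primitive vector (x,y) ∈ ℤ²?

descent: ρ → (40,-6,-15)
descent: ρ → (-15,36,19)  [lands on river]
river: ρ → (19,40,-11)
river: ρ → (-11,48,3)
river: ρ → (3,48,-11)
river: ρ → (-11,40,19)
river: ρ → (19,36,-15)
river: ρ → (-15,24,31)
river: ρ → (31,38,-8)
river: ρ → (-8,42,21)
river: ρ → (21,42,-8)
river: ρ → (-8,38,31)
river: ρ → (31,24,-15)
closes: descent 2, river 12
min |a| on river = 3

3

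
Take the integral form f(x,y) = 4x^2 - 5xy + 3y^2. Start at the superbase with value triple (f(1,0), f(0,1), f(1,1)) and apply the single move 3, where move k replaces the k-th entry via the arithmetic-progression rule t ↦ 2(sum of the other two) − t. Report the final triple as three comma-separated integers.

start (4,3,2) = (f(1,0),f(0,1),f(1,1))
replace slot 3: 2·(4+3) − 2 = 12 → (4,3,12)

4,3,12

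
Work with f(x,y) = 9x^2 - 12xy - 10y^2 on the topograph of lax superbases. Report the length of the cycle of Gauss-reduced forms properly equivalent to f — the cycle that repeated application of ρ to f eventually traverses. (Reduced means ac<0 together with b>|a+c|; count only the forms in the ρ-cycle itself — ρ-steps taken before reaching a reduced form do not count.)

D = 504, ⌊√D⌋ = 22
descent: ρ → (-10,12,9)  [lands on river]
river: ρ → (9,6,-13)
river: ρ → (-13,20,2)
river: ρ → (2,20,-13)
river: ρ → (-13,6,9)
river: ρ → (9,12,-10)
river: ρ → (-10,8,11)
river: ρ → (11,14,-7)
river: ρ → (-7,14,11)
river: ρ → (11,8,-10)
ρ-cycle length = 10 (tail of 1 descent step not counted)

10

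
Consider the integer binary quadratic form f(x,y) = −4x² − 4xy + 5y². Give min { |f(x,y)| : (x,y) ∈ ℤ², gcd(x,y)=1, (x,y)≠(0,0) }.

descent: ρ → (5,4,-4)  [lands on river]
river: ρ → (-4,4,5)
river: ρ → (5,6,-3)
river: ρ → (-3,6,5)
closes: descent 1, river 4
min |a| on river = 3

3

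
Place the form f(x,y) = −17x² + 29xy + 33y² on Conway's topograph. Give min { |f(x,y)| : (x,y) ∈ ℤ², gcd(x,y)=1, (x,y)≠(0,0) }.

river: ρ → (33,37,-13)
river: ρ → (-13,41,27)
river: ρ → (27,13,-27)
river: ρ → (-27,41,13)
river: ρ → (13,37,-33)
river: ρ → (-33,29,17)
river: ρ → (17,39,-23)
river: ρ → (-23,53,3)
river: ρ → (3,55,-5)
river: ρ → (-5,55,3)
river: ρ → (3,53,-23)
river: ρ → (-23,39,17)
river: ρ → (17,29,-33)
river: ρ → (-33,37,13)
river: ρ → (13,41,-27)
river: ρ → (-27,13,27)
river: ρ → (27,41,-13)
river: ρ → (-13,37,33)
river: ρ → (33,29,-17)
river: ρ → (-17,39,23)
river: ρ → (23,53,-3)
river: ρ → (-3,55,5)
river: ρ → (5,55,-3)
river: ρ → (-3,53,23)
river: ρ → (23,39,-17)
river: ρ → (-17,29,33)
closes: descent 0, river 26
min |a| on river = 3

3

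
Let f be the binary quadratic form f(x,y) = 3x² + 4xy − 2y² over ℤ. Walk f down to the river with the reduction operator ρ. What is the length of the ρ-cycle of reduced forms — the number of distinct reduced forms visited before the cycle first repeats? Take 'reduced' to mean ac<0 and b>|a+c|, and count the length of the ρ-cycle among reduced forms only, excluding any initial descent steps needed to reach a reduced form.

D = 40, ⌊√D⌋ = 6
river: ρ → (-2,4,3)
river: ρ → (3,2,-3)
river: ρ → (-3,4,2)
river: ρ → (2,4,-3)
river: ρ → (-3,2,3)
river: ρ → (3,4,-2)
ρ-cycle length = 6 (tail of 0 descent steps not counted)

6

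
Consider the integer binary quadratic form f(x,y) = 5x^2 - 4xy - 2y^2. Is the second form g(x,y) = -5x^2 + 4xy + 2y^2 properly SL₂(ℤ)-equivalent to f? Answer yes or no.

D₁ = 56, D₂ = 56
river cycle of f (length 4): (-2, 4, 5), (5, 6, -1), (-1, 6, 5), (5, 4, -2)
river cycle of g (length 4): (2, 4, -5), (-5, 6, 1), (1, 6, -5), (-5, 4, 2)
cycles differ ⇒ inequivalent

no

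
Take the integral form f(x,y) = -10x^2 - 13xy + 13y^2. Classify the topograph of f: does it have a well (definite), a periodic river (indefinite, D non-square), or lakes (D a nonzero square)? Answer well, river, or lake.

D = b²−4ac = (-13)² − 4·(-10)·13 = 689
D > 0 non-square ⇒ indefinite ⇒ periodic river

river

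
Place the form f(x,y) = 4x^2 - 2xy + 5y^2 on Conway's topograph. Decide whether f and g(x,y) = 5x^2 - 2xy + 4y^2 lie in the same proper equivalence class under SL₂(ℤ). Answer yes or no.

D₁ = -76, D₂ = -76
f: reduced (well bottom): (4,-2,5) with a≤c, −a<b≤a
g: flip: (5,-2,4)→(4,2,5)
g: reduced (well bottom): (4,2,5) with a≤c, −a<b≤a
reduced forms (4, -2, 5) vs (4, 2, 5) ⇒ inequivalent

no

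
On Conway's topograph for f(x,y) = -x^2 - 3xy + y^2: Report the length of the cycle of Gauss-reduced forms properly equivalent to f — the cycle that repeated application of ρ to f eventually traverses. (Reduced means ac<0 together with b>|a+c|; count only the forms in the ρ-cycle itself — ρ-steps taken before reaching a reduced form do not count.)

D = 13, ⌊√D⌋ = 3
descent: ρ → (1,3,-1)  [lands on river]
river: ρ → (-1,3,1)
ρ-cycle length = 2 (tail of 1 descent step not counted)

2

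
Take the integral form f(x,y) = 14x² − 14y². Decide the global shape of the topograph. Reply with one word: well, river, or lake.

D = b²−4ac = 0² − 4·14·(-14) = 784
D = 28² is a perfect square ⇒ form factors over ℤ ⇒ lakes

lake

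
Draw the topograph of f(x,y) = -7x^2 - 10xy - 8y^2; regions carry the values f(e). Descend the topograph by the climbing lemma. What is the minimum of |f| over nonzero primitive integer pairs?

translate: b→-4 (≡10 mod 14), so (7,10,8)→(7,-4,5)
flip: (7,-4,5)→(5,4,7)
reduced (well bottom): (5,4,7) with a≤c, −a<b≤a
well minimum |f| = |-5| = 5 (negative-definite)

5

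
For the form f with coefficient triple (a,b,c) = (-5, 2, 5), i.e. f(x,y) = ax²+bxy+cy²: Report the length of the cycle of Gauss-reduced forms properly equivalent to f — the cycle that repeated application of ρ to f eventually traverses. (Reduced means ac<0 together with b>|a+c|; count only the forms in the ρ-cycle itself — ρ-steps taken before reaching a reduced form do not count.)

D = 104, ⌊√D⌋ = 10
river: ρ → (5,8,-2)
river: ρ → (-2,8,5)
river: ρ → (5,2,-5)
river: ρ → (-5,8,2)
river: ρ → (2,8,-5)
river: ρ → (-5,2,5)
ρ-cycle length = 6 (tail of 0 descent steps not counted)

6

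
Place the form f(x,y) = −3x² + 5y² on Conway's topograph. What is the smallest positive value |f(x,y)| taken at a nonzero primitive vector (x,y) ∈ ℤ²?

descent: ρ → (5,0,-3)
descent: ρ → (-3,6,2)  [lands on river]
river: ρ → (2,6,-3)
closes: descent 2, river 2
min |a| on river = 2

2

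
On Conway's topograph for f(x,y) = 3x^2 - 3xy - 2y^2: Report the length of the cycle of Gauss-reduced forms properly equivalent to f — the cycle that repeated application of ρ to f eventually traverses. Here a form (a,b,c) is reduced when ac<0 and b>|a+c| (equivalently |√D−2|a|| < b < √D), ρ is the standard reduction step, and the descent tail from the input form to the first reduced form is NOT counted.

D = 33, ⌊√D⌋ = 5
descent: ρ → (-2,3,3)  [lands on river]
river: ρ → (3,3,-2)
river: ρ → (-2,5,1)
river: ρ → (1,5,-2)
ρ-cycle length = 4 (tail of 1 descent step not counted)

4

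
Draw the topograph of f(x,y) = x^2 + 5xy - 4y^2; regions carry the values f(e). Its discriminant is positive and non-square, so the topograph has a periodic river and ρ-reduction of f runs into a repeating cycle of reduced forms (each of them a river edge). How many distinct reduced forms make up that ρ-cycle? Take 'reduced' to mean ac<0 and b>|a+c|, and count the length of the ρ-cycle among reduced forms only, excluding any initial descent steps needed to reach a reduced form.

D = 41, ⌊√D⌋ = 6
river: ρ → (-4,3,2)
river: ρ → (2,5,-2)
river: ρ → (-2,3,4)
river: ρ → (4,5,-1)
river: ρ → (-1,5,4)
river: ρ → (4,3,-2)
river: ρ → (-2,5,2)
river: ρ → (2,3,-4)
river: ρ → (-4,5,1)
river: ρ → (1,5,-4)
ρ-cycle length = 10 (tail of 0 descent steps not counted)

10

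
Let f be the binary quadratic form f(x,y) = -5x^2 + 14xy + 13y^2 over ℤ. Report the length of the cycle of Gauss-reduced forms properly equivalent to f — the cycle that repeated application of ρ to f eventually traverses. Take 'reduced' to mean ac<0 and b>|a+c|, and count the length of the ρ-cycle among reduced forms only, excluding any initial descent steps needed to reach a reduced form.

D = 456, ⌊√D⌋ = 21
river: ρ → (13,12,-6)
river: ρ → (-6,12,13)
river: ρ → (13,14,-5)
river: ρ → (-5,16,10)
river: ρ → (10,4,-11)
river: ρ → (-11,18,3)
river: ρ → (3,18,-11)
river: ρ → (-11,4,10)
river: ρ → (10,16,-5)
river: ρ → (-5,14,13)
ρ-cycle length = 10 (tail of 0 descent steps not counted)

10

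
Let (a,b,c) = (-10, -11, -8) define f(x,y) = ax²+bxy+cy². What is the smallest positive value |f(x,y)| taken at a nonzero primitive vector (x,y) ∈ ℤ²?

translate: b→-9 (≡11 mod 20), so (10,11,8)→(10,-9,7)
flip: (10,-9,7)→(7,9,10)
translate: b→-5 (≡9 mod 14), so (7,9,10)→(7,-5,8)
reduced (well bottom): (7,-5,8) with a≤c, −a<b≤a
well minimum |f| = |-7| = 7 (negative-definite)

7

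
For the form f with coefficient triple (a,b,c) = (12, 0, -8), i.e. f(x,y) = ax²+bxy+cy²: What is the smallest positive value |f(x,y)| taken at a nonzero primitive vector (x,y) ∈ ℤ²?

descent: ρ → (-8,16,4)  [lands on river]
river: ρ → (4,16,-8)
closes: descent 1, river 2
min |a| on river = 4

4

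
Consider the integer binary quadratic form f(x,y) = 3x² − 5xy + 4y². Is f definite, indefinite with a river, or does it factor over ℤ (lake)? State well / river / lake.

D = b²−4ac = (-5)² − 4·3·4 = -23
D < 0 ⇒ definite ⇒ every region one sign ⇒ single well

well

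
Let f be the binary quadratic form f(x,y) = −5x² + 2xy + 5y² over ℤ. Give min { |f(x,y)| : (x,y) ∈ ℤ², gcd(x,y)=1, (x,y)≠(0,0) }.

river: ρ → (5,8,-2)
river: ρ → (-2,8,5)
river: ρ → (5,2,-5)
river: ρ → (-5,8,2)
river: ρ → (2,8,-5)
river: ρ → (-5,2,5)
closes: descent 0, river 6
min |a| on river = 2

2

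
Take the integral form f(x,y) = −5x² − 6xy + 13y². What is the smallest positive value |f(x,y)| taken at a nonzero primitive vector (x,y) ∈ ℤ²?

descent: ρ → (13,6,-5)
descent: ρ → (-5,14,5)  [lands on river]
river: ρ → (5,16,-2)
river: ρ → (-2,16,5)
river: ρ → (5,14,-5)
river: ρ → (-5,16,2)
river: ρ → (2,16,-5)
closes: descent 2, river 6
min |a| on river = 2

2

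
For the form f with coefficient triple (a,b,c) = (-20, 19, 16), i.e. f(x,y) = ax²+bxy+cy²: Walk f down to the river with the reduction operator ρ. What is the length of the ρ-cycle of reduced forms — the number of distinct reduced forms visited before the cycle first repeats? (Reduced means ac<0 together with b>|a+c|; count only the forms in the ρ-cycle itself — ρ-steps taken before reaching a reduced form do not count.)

D = 1641, ⌊√D⌋ = 40
river: ρ → (16,13,-23)
river: ρ → (-23,33,6)
river: ρ → (6,39,-5)
river: ρ → (-5,31,34)
river: ρ → (34,37,-2)
river: ρ → (-2,39,15)
river: ρ → (15,21,-20)
river: ρ → (-20,19,16)
ρ-cycle length = 8 (tail of 0 descent steps not counted)

8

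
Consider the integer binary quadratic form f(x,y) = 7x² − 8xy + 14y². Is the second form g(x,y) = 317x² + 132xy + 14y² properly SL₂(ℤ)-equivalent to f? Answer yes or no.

D₁ = -328, D₂ = -328
f: translate: b→6 (≡-8 mod 14), so (7,-8,14)→(7,6,13)
f: reduced (well bottom): (7,6,13) with a≤c, −a<b≤a
g: flip: (317,132,14)→(14,-132,317)
g: translate: b→8 (≡-132 mod 28), so (14,-132,317)→(14,8,7)
g: flip: (14,8,7)→(7,-8,14)
g: translate: b→6 (≡-8 mod 14), so (7,-8,14)→(7,6,13)
g: reduced (well bottom): (7,6,13) with a≤c, −a<b≤a
reduced forms (7, 6, 13) vs (7, 6, 13) ⇒ equivalent

yes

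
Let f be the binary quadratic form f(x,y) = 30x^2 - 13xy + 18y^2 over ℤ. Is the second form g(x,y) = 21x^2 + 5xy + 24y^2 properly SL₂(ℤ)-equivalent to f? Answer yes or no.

D₁ = -1991, D₂ = -1991
f: flip: (30,-13,18)→(18,13,30)
f: reduced (well bottom): (18,13,30) with a≤c, −a<b≤a
g: reduced (well bottom): (21,5,24) with a≤c, −a<b≤a
reduced forms (18, 13, 30) vs (21, 5, 24) ⇒ inequivalent

no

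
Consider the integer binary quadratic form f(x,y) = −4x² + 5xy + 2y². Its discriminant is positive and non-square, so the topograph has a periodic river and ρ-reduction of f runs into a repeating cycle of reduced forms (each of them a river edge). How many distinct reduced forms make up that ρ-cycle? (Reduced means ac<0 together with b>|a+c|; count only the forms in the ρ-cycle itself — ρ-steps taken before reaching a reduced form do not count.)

D = 57, ⌊√D⌋ = 7
river: ρ → (2,7,-1)
river: ρ → (-1,7,2)
river: ρ → (2,5,-4)
river: ρ → (-4,3,3)
river: ρ → (3,3,-4)
river: ρ → (-4,5,2)
ρ-cycle length = 6 (tail of 0 descent steps not counted)

6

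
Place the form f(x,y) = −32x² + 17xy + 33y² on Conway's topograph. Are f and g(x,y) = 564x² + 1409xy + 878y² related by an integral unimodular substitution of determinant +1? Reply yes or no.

D₁ = 4513, D₂ = 4513
river cycle of f (length 126): (33, 49, -16), (-16, 47, 36), (36, 25, -27), (-27, 29, 34), (34, 39, -22), (-22, 49, 24), (24, 47, -24), (-24, 49, 22), (22, 39, -34), (-34, 29, 27), … (116 more)
river cycle of g (length 126): (33, 49, -16), (-16, 47, 36), (36, 25, -27), (-27, 29, 34), (34, 39, -22), (-22, 49, 24), (24, 47, -24), (-24, 49, 22), (22, 39, -34), (-34, 29, 27), … (116 more)
cycles coincide ⇒ equivalent

yes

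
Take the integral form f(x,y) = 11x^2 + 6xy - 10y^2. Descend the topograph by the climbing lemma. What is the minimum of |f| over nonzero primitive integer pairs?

river: ρ → (-10,14,7)
river: ρ → (7,14,-10)
river: ρ → (-10,6,11)
river: ρ → (11,16,-5)
river: ρ → (-5,14,14)
river: ρ → (14,14,-5)
river: ρ → (-5,16,11)
river: ρ → (11,6,-10)
closes: descent 0, river 8
min |a| on river = 5

5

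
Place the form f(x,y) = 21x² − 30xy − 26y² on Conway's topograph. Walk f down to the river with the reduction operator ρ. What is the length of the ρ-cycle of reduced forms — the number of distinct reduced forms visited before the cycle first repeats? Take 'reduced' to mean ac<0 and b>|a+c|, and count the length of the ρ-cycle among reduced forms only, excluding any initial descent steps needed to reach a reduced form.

D = 3084, ⌊√D⌋ = 55
descent: ρ → (-26,30,21)  [lands on river]
river: ρ → (21,54,-2)
river: ρ → (-2,54,21)
river: ρ → (21,30,-26)
river: ρ → (-26,22,25)
river: ρ → (25,28,-23)
river: ρ → (-23,18,30)
river: ρ → (30,42,-11)
river: ρ → (-11,46,22)
river: ρ → (22,42,-15)
river: ρ → (-15,48,13)
river: ρ → (13,30,-42)
river: ρ → (-42,54,1)
river: ρ → (1,54,-42)
river: ρ → (-42,30,13)
river: ρ → (13,48,-15)
river: ρ → (-15,42,22)
river: ρ → (22,46,-11)
river: ρ → (-11,42,30)
river: ρ → (30,18,-23)
river: ρ → (-23,28,25)
river: ρ → (25,22,-26)
ρ-cycle length = 22 (tail of 1 descent step not counted)

22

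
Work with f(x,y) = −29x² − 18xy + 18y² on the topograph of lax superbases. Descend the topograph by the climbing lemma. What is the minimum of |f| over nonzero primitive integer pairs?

descent: ρ → (18,18,-29)  [lands on river]
river: ρ → (-29,40,7)
river: ρ → (7,44,-17)
river: ρ → (-17,24,27)
river: ρ → (27,30,-14)
river: ρ → (-14,26,31)
river: ρ → (31,36,-9)
river: ρ → (-9,36,31)
river: ρ → (31,26,-14)
river: ρ → (-14,30,27)
river: ρ → (27,24,-17)
river: ρ → (-17,44,7)
river: ρ → (7,40,-29)
river: ρ → (-29,18,18)
closes: descent 1, river 14
min |a| on river = 7

7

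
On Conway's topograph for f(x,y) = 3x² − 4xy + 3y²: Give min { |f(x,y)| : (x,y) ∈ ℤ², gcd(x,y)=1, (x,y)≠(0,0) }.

translate: b→2 (≡-4 mod 6), so (3,-4,3)→(3,2,2)
flip: (3,2,2)→(2,-2,3)
translate: b→2 (≡-2 mod 4), so (2,-2,3)→(2,2,3)
reduced (well bottom): (2,2,3) with a≤c, −a<b≤a
well minimum = a = 2

2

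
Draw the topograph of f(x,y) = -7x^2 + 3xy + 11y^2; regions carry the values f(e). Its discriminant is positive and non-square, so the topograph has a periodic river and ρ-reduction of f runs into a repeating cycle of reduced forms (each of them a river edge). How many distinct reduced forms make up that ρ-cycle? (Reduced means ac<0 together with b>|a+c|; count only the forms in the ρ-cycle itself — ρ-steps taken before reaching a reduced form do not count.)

D = 317, ⌊√D⌋ = 17
descent: ρ → (11,-3,-7)
descent: ρ → (-7,17,1)  [lands on river]
river: ρ → (1,17,-7)
river: ρ → (-7,11,7)
river: ρ → (7,17,-1)
river: ρ → (-1,17,7)
river: ρ → (7,11,-7)
ρ-cycle length = 6 (tail of 2 descent steps not counted)

6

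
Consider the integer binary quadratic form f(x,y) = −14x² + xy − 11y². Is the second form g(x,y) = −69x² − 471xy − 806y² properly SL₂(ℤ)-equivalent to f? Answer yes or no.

D₁ = -615, D₂ = -615
f is negative-definite; reduce −f:
−f: flip: (14,-1,11)→(11,1,14)
−f: reduced (well bottom): (11,1,14) with a≤c, −a<b≤a
flip sign back: reduced form of f is (-11,-1,-14)
g is negative-definite; reduce −g:
−g: translate: b→57 (≡471 mod 138), so (69,471,806)→(69,57,14)
−g: flip: (69,57,14)→(14,-57,69)
−g: translate: b→-1 (≡-57 mod 28), so (14,-57,69)→(14,-1,11)
−g: flip: (14,-1,11)→(11,1,14)
−g: reduced (well bottom): (11,1,14) with a≤c, −a<b≤a
flip sign back: reduced form of g is (-11,-1,-14)
reduced forms (-11, -1, -14) vs (-11, -1, -14) ⇒ equivalent

yes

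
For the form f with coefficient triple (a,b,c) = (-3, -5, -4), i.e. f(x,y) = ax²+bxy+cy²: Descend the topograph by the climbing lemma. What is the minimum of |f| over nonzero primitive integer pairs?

translate: b→-1 (≡5 mod 6), so (3,5,4)→(3,-1,2)
flip: (3,-1,2)→(2,1,3)
reduced (well bottom): (2,1,3) with a≤c, −a<b≤a
well minimum |f| = |-2| = 2 (negative-definite)

2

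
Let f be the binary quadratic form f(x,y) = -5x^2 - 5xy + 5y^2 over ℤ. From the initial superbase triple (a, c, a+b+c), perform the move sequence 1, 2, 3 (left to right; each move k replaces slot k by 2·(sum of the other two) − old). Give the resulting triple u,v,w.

start (-5,5,-5) = (f(1,0),f(0,1),f(1,1))
replace slot 1: 2·(5+(-5)) − (-5) = 5 → (5,5,-5)
replace slot 2: 2·(5+(-5)) − 5 = -5 → (5,-5,-5)
replace slot 3: 2·(5+(-5)) − (-5) = 5 → (5,-5,5)

5,-5,5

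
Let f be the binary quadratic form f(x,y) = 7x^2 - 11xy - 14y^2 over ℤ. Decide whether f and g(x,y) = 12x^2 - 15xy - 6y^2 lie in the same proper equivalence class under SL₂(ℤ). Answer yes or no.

D₁ = 513, D₂ = 513
river cycle of f (length 16): (-14, 11, 7), (7, 17, -8), (-8, 15, 9), (9, 21, -2), (-2, 19, 19), (19, 19, -2), (-2, 21, 9), (9, 15, -8), (-8, 17, 7), (7, 11, -14), … (6 more)
river cycle of g (length 6): (-6, 15, 12), (12, 9, -9), (-9, 9, 12), (12, 15, -6), (-6, 21, 3), (3, 21, -6)
cycles differ ⇒ inequivalent

no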